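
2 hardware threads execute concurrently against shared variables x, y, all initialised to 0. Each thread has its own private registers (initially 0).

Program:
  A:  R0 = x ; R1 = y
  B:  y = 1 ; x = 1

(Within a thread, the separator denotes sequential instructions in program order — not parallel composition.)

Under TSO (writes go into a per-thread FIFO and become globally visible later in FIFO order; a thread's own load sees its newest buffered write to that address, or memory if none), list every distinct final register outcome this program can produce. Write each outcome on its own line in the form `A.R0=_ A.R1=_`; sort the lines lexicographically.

A.R0=0 A.R1=0
A.R0=0 A.R1=1
A.R0=1 A.R1=1

outcome vector order: (A.R0,A.R1)
|TSO outcomes| = 3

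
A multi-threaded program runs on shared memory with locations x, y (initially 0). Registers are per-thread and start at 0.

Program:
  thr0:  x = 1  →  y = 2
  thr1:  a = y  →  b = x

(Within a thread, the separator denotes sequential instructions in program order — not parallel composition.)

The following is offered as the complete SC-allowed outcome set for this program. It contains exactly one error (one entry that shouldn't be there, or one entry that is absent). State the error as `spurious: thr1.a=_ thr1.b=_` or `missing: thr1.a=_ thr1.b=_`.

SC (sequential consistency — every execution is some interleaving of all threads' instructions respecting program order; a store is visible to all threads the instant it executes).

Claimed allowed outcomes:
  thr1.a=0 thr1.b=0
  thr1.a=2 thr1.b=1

outcome vector order: (thr1.a,thr1.b)
[SC] allowed = {(0,0) (0,1) (2,1)}
SC∖claimed = {(0,1)}

missing: thr1.a=0 thr1.b=1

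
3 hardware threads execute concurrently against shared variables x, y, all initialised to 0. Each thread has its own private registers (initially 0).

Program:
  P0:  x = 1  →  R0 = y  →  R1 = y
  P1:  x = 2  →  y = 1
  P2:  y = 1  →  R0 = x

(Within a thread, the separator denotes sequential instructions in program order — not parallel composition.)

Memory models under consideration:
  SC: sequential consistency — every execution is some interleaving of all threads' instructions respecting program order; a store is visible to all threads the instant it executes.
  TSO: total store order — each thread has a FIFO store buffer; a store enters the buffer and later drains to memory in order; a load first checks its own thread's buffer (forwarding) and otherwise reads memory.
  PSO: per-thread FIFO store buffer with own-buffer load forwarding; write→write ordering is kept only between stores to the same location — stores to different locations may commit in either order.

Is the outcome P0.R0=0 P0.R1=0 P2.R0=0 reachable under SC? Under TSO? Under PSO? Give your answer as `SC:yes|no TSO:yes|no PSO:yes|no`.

outcome vector order: (P0.R0,P0.R1,P2.R0)
[SC] allowed = {(0,0,1) (0,0,2) (0,1,1) (0,1,2) (1,1,0) (1,1,1) (1,1,2)}
[TSO] allowed = {(0,0,0) (0,0,1) (0,0,2) (0,1,0) (0,1,1) (0,1,2) (1,1,0) (1,1,1) (1,1,2)}
[PSO] allowed = {(0,0,0) (0,0,1) (0,0,2) (0,1,0) (0,1,1) (0,1,2) (1,1,0) (1,1,1) (1,1,2)}
target (0,0,0) ∈ {TSO,PSO}

SC:no TSO:yes PSO:yes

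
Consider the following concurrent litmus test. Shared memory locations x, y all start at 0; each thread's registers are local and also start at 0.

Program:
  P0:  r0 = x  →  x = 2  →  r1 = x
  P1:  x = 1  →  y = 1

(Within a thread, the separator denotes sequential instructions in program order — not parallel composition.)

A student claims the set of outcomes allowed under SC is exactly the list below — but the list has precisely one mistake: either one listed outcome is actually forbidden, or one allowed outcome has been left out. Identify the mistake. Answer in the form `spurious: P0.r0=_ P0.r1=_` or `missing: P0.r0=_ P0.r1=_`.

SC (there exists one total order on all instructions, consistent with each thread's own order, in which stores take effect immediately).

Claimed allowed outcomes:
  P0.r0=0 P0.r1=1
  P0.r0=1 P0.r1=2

missing: P0.r0=0 P0.r1=2

outcome vector order: (P0.r0,P0.r1)
SC: 3 outcomes — {01, 02, 12}
SC∖claimed = {02}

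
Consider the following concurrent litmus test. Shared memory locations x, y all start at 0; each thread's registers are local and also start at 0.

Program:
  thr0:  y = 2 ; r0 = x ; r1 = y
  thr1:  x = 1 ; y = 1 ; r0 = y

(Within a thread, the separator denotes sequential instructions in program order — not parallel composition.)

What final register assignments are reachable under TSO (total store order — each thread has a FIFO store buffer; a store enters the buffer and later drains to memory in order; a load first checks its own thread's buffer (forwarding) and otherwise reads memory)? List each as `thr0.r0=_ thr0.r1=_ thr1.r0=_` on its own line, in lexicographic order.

thr0.r0=0 thr0.r1=1 thr1.r0=1
thr0.r0=0 thr0.r1=2 thr1.r0=1
thr0.r0=0 thr0.r1=2 thr1.r0=2
thr0.r0=1 thr0.r1=1 thr1.r0=1
thr0.r0=1 thr0.r1=2 thr1.r0=1
thr0.r0=1 thr0.r1=2 thr1.r0=2

outcome vector order: (thr0.r0,thr0.r1,thr1.r0)
|TSO outcomes| = 6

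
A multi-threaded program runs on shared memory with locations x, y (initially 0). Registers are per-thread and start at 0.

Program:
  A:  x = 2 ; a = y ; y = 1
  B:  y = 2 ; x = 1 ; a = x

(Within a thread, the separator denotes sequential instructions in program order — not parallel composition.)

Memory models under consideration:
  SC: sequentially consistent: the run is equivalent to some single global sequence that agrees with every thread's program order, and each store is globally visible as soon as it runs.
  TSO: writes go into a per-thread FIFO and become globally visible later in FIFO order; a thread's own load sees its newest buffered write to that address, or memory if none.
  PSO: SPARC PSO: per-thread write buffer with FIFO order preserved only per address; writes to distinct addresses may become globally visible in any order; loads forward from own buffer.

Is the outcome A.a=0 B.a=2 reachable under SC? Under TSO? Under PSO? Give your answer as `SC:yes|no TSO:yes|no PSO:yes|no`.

SC:no TSO:yes PSO:yes

outcome vector order: (A.a,B.a)
SC: 3 outcomes — {<0 1> <2 1> <2 2>}
TSO: 4 outcomes — {<0 1> <0 2> <2 1> <2 2>}
PSO: 4 outcomes — {<0 1> <0 2> <2 1> <2 2>}
target <0 2> ∈ {TSO,PSO}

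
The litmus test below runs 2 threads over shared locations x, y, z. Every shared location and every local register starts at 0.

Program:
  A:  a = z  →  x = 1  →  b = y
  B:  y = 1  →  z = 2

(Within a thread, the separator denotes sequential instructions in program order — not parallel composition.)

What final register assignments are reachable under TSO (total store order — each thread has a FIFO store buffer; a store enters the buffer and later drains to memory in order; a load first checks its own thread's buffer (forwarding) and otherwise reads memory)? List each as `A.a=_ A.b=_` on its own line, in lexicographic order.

A.a=0 A.b=0
A.a=0 A.b=1
A.a=2 A.b=1

outcome vector order: (A.a,A.b)
|TSO outcomes| = 3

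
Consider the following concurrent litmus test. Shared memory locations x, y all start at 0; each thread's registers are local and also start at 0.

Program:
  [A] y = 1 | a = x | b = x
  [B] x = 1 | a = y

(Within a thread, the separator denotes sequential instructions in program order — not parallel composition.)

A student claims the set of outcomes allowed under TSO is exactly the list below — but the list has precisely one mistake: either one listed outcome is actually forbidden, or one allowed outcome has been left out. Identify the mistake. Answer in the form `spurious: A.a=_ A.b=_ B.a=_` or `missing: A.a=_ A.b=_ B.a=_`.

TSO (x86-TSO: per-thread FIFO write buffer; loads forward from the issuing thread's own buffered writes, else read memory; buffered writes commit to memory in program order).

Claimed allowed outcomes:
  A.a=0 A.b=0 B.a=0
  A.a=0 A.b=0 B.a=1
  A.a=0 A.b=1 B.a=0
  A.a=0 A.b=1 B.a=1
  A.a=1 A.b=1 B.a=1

outcome vector order: (A.a,A.b,B.a)
[TSO] allowed = {(0,0,0); (0,0,1); (0,1,0); (0,1,1); (1,1,0); (1,1,1)}
TSO∖claimed = {(1,1,0)}

missing: A.a=1 A.b=1 B.a=0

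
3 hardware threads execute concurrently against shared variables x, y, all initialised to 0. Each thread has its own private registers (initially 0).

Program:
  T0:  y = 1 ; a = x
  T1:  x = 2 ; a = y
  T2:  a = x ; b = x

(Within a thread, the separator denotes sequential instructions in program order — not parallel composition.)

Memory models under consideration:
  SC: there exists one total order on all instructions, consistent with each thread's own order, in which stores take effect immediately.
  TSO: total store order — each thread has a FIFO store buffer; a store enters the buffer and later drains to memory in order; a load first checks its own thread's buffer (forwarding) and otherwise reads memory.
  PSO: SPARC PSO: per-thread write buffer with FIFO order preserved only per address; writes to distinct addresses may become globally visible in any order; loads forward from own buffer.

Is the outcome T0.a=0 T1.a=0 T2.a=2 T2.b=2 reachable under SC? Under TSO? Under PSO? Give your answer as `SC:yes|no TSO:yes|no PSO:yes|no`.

SC:no TSO:yes PSO:yes

outcome vector order: (T0.a,T1.a,T2.a,T2.b)
[SC] allowed = {<0 1 0 0>; <0 1 0 2>; <0 1 2 2>; <2 0 0 0>; <2 0 0 2>; <2 0 2 2>; <2 1 0 0>; <2 1 0 2>; <2 1 2 2>}
[TSO] allowed = {<0 0 0 0>; <0 0 0 2>; <0 0 2 2>; <0 1 0 0>; <0 1 0 2>; <0 1 2 2>; <2 0 0 0>; <2 0 0 2>; <2 0 2 2>; <2 1 0 0>; <2 1 0 2>; <2 1 2 2>}
[PSO] allowed = {<0 0 0 0>; <0 0 0 2>; <0 0 2 2>; <0 1 0 0>; <0 1 0 2>; <0 1 2 2>; <2 0 0 0>; <2 0 0 2>; <2 0 2 2>; <2 1 0 0>; <2 1 0 2>; <2 1 2 2>}
target <0 0 2 2> ∈ {TSO,PSO}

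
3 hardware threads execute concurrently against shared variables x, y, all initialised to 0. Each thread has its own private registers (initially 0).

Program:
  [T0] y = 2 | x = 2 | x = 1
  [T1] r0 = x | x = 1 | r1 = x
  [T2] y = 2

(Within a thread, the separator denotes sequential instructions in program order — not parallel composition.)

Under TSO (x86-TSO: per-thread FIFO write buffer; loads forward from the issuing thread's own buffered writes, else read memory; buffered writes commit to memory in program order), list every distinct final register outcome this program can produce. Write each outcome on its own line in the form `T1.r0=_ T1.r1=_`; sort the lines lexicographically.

outcome vector order: (T1.r0,T1.r1)
|TSO outcomes| = 4

T1.r0=0 T1.r1=1
T1.r0=0 T1.r1=2
T1.r0=1 T1.r1=1
T1.r0=2 T1.r1=1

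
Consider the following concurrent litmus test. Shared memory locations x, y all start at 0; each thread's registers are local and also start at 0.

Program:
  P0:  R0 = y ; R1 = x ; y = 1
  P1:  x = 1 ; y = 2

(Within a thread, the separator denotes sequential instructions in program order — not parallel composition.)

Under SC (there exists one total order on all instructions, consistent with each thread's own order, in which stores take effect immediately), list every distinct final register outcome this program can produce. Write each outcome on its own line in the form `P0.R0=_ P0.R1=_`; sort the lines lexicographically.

outcome vector order: (P0.R0,P0.R1)
|SC outcomes| = 3

P0.R0=0 P0.R1=0
P0.R0=0 P0.R1=1
P0.R0=2 P0.R1=1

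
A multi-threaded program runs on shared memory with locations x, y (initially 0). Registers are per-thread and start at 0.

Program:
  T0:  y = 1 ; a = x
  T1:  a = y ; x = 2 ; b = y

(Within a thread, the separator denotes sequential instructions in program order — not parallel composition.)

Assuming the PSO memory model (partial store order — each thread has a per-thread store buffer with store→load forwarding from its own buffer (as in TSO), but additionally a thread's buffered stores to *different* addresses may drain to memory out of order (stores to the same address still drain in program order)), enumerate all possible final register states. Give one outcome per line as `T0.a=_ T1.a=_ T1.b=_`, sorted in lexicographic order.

outcome vector order: (T0.a,T1.a,T1.b)
|PSO outcomes| = 6

T0.a=0 T1.a=0 T1.b=0
T0.a=0 T1.a=0 T1.b=1
T0.a=0 T1.a=1 T1.b=1
T0.a=2 T1.a=0 T1.b=0
T0.a=2 T1.a=0 T1.b=1
T0.a=2 T1.a=1 T1.b=1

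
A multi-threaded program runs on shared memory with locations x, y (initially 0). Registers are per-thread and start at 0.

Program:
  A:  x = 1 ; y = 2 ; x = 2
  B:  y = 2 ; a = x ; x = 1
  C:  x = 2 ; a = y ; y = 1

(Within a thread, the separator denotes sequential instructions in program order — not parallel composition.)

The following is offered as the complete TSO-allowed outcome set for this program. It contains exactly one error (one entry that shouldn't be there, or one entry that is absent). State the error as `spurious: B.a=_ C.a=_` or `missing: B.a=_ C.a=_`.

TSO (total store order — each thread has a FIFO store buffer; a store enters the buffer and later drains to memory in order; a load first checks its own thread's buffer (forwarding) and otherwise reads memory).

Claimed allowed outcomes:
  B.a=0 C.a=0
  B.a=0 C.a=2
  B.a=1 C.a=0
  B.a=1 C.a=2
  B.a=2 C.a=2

missing: B.a=2 C.a=0

outcome vector order: (B.a,C.a)
under TSO → 00; 02; 10; 12; 20; 22
TSO∖claimed = {20}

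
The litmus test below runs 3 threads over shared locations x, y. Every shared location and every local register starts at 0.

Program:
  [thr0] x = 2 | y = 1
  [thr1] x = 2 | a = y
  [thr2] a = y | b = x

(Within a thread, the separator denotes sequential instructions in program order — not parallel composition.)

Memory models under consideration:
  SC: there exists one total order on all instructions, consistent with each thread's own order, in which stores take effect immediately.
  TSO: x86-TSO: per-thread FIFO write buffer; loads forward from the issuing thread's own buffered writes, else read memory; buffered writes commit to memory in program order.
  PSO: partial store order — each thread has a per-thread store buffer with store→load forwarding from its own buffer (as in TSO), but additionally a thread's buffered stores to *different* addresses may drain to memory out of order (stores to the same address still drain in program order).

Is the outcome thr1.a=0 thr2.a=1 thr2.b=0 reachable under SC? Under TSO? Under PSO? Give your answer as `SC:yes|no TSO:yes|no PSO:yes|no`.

SC:no TSO:no PSO:yes

outcome vector order: (thr1.a,thr2.a,thr2.b)
[SC] allowed = {000, 002, 012, 100, 102, 112}
[TSO] allowed = {000, 002, 012, 100, 102, 112}
[PSO] allowed = {000, 002, 010, 012, 100, 102, 110, 112}
target 010 ∈ {PSO}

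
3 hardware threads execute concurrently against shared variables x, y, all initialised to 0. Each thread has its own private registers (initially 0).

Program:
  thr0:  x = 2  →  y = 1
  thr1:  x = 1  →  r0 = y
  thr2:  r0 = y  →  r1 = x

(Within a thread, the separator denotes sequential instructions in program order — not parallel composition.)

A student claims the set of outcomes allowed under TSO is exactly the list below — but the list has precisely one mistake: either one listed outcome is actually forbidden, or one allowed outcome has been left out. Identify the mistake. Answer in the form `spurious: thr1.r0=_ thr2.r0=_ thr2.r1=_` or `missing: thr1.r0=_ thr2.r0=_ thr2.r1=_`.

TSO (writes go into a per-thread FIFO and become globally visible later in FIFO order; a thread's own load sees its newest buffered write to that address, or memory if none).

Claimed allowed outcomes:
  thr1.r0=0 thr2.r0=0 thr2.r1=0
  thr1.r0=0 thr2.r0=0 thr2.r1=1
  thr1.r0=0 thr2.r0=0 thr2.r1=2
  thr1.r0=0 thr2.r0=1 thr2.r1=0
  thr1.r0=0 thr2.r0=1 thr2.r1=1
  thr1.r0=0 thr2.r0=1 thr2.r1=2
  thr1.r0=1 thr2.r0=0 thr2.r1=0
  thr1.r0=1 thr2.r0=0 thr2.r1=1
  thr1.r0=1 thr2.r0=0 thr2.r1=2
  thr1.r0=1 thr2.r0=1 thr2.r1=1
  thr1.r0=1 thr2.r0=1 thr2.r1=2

outcome vector order: (thr1.r0,thr2.r0,thr2.r1)
TSO (10): 0/0/0 0/0/1 0/0/2 0/1/1 0/1/2 1/0/0 1/0/1 1/0/2 1/1/1 1/1/2
claimed∖TSO = {0/1/0}

spurious: thr1.r0=0 thr2.r0=1 thr2.r1=0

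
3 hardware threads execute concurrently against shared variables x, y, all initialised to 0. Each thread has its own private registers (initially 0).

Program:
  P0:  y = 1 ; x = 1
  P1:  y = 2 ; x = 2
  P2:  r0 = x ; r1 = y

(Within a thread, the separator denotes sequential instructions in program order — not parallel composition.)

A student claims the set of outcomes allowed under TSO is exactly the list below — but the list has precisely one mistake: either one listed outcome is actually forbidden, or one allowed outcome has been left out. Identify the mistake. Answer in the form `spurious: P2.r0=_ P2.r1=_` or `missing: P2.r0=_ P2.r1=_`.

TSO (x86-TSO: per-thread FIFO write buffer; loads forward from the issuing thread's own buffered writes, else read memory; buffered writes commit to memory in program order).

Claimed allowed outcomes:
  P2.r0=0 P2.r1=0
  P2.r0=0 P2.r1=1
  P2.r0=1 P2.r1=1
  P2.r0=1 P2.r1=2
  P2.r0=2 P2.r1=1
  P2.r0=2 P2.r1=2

missing: P2.r0=0 P2.r1=2

outcome vector order: (P2.r0,P2.r1)
under TSO → 00, 01, 02, 11, 12, 21, 22
TSO∖claimed = {02}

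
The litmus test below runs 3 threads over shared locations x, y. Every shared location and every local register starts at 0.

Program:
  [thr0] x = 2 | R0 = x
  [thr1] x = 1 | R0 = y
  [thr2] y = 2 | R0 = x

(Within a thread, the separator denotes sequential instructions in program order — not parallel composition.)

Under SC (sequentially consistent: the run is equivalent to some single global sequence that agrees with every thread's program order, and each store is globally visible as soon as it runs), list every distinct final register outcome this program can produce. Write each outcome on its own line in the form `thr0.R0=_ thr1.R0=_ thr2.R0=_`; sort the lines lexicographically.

outcome vector order: (thr0.R0,thr1.R0,thr2.R0)
|SC outcomes| = 9

thr0.R0=1 thr1.R0=0 thr2.R0=1
thr0.R0=1 thr1.R0=2 thr2.R0=0
thr0.R0=1 thr1.R0=2 thr2.R0=1
thr0.R0=1 thr1.R0=2 thr2.R0=2
thr0.R0=2 thr1.R0=0 thr2.R0=1
thr0.R0=2 thr1.R0=0 thr2.R0=2
thr0.R0=2 thr1.R0=2 thr2.R0=0
thr0.R0=2 thr1.R0=2 thr2.R0=1
thr0.R0=2 thr1.R0=2 thr2.R0=2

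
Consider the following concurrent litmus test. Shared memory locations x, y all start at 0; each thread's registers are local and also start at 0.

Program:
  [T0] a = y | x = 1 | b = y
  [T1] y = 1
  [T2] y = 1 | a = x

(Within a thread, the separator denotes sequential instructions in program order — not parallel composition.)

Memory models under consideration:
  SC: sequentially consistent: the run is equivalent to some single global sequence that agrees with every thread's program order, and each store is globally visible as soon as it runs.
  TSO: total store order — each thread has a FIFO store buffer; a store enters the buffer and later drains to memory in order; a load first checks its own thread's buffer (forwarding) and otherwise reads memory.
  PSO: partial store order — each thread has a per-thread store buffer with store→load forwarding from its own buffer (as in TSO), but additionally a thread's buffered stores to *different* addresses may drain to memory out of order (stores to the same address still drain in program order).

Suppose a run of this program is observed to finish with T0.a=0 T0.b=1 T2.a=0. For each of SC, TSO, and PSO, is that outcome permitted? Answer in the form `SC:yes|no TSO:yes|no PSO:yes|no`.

SC:yes TSO:yes PSO:yes

outcome vector order: (T0.a,T0.b,T2.a)
SC (5): (0,0,1); (0,1,0); (0,1,1); (1,1,0); (1,1,1)
TSO (6): (0,0,0); (0,0,1); (0,1,0); (0,1,1); (1,1,0); (1,1,1)
PSO (6): (0,0,0); (0,0,1); (0,1,0); (0,1,1); (1,1,0); (1,1,1)
target (0,1,0) ∈ {SC,TSO,PSO}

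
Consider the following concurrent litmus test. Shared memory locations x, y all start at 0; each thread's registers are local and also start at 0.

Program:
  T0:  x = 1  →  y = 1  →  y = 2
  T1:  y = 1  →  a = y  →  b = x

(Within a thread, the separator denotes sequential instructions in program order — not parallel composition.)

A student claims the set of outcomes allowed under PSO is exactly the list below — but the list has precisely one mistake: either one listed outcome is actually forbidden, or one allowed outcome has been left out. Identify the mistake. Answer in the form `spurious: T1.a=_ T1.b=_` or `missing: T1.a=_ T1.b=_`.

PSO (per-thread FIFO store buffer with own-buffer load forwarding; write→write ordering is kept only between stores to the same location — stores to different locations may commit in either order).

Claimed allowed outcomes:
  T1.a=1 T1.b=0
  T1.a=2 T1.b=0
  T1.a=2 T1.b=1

missing: T1.a=1 T1.b=1

outcome vector order: (T1.a,T1.b)
under PSO → <1 0>, <1 1>, <2 0>, <2 1>
PSO∖claimed = {<1 1>}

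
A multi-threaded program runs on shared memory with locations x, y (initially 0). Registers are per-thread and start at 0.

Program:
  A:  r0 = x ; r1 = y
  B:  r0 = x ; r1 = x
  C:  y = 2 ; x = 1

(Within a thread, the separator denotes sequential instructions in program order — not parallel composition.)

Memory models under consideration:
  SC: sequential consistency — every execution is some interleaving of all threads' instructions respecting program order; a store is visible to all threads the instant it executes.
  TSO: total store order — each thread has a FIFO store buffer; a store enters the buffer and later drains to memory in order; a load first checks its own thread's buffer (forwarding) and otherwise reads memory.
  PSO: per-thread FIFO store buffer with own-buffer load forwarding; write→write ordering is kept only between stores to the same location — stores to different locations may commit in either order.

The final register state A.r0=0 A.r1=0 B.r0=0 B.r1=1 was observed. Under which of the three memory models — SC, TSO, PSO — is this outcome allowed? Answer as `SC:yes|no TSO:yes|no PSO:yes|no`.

SC:yes TSO:yes PSO:yes

outcome vector order: (A.r0,A.r1,B.r0,B.r1)
SC (9): 0/0/0/0; 0/0/0/1; 0/0/1/1; 0/2/0/0; 0/2/0/1; 0/2/1/1; 1/2/0/0; 1/2/0/1; 1/2/1/1
TSO (9): 0/0/0/0; 0/0/0/1; 0/0/1/1; 0/2/0/0; 0/2/0/1; 0/2/1/1; 1/2/0/0; 1/2/0/1; 1/2/1/1
PSO (12): 0/0/0/0; 0/0/0/1; 0/0/1/1; 0/2/0/0; 0/2/0/1; 0/2/1/1; 1/0/0/0; 1/0/0/1; 1/0/1/1; 1/2/0/0; 1/2/0/1; 1/2/1/1
target 0/0/0/1 ∈ {SC,TSO,PSO}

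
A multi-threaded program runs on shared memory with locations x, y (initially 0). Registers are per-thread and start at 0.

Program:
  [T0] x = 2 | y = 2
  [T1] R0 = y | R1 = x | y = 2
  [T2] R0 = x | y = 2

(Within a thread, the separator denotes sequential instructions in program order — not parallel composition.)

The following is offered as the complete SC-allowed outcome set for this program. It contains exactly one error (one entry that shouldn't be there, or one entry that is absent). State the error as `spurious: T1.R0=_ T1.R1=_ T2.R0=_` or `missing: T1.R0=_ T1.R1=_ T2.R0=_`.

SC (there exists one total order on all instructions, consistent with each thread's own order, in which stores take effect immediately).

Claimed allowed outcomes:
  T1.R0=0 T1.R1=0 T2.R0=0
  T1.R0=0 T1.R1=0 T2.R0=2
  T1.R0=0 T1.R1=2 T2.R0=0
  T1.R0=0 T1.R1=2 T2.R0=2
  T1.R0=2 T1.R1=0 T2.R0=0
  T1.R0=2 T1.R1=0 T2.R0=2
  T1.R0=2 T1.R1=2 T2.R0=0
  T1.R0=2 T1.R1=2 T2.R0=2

outcome vector order: (T1.R0,T1.R1,T2.R0)
SC: 7 outcomes — {0/0/0 0/0/2 0/2/0 0/2/2 2/0/0 2/2/0 2/2/2}
claimed∖SC = {2/0/2}

spurious: T1.R0=2 T1.R1=0 T2.R0=2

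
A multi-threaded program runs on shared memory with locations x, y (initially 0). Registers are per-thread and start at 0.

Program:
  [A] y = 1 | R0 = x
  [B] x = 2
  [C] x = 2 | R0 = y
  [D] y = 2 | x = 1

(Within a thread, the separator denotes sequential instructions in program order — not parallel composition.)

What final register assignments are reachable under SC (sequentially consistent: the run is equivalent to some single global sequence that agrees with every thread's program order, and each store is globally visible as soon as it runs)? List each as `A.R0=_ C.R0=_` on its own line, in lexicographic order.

A.R0=0 C.R0=1
A.R0=0 C.R0=2
A.R0=1 C.R0=0
A.R0=1 C.R0=1
A.R0=1 C.R0=2
A.R0=2 C.R0=0
A.R0=2 C.R0=1
A.R0=2 C.R0=2

outcome vector order: (A.R0,C.R0)
|SC outcomes| = 8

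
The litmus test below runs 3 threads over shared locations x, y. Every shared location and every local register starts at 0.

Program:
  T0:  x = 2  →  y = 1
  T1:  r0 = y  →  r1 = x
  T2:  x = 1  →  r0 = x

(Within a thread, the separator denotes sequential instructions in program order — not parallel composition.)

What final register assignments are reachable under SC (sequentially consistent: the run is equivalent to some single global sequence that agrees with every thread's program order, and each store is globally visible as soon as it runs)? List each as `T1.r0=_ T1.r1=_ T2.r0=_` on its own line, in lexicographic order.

T1.r0=0 T1.r1=0 T2.r0=1
T1.r0=0 T1.r1=0 T2.r0=2
T1.r0=0 T1.r1=1 T2.r0=1
T1.r0=0 T1.r1=1 T2.r0=2
T1.r0=0 T1.r1=2 T2.r0=1
T1.r0=0 T1.r1=2 T2.r0=2
T1.r0=1 T1.r1=1 T2.r0=1
T1.r0=1 T1.r1=2 T2.r0=1
T1.r0=1 T1.r1=2 T2.r0=2

outcome vector order: (T1.r0,T1.r1,T2.r0)
|SC outcomes| = 9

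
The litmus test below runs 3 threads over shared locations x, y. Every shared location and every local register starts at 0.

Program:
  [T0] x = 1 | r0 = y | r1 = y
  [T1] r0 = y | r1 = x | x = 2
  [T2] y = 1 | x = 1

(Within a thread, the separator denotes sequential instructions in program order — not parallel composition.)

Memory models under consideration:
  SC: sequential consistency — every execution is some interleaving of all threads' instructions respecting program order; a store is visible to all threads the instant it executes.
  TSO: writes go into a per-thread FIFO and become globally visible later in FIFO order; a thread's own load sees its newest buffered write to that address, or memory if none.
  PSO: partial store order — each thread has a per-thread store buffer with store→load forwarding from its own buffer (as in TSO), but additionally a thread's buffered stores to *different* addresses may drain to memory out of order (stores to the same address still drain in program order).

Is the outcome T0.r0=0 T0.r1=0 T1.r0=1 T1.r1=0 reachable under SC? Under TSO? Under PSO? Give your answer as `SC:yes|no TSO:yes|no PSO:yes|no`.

SC:no TSO:yes PSO:yes

outcome vector order: (T0.r0,T0.r1,T1.r0,T1.r1)
under SC → 0/0/0/0 0/0/0/1 0/0/1/1 0/1/0/0 0/1/0/1 0/1/1/1 1/1/0/0 1/1/0/1 1/1/1/0 1/1/1/1
under TSO → 0/0/0/0 0/0/0/1 0/0/1/0 0/0/1/1 0/1/0/0 0/1/0/1 0/1/1/0 0/1/1/1 1/1/0/0 1/1/0/1 1/1/1/0 1/1/1/1
under PSO → 0/0/0/0 0/0/0/1 0/0/1/0 0/0/1/1 0/1/0/0 0/1/0/1 0/1/1/0 0/1/1/1 1/1/0/0 1/1/0/1 1/1/1/0 1/1/1/1
target 0/0/1/0 ∈ {TSO,PSO}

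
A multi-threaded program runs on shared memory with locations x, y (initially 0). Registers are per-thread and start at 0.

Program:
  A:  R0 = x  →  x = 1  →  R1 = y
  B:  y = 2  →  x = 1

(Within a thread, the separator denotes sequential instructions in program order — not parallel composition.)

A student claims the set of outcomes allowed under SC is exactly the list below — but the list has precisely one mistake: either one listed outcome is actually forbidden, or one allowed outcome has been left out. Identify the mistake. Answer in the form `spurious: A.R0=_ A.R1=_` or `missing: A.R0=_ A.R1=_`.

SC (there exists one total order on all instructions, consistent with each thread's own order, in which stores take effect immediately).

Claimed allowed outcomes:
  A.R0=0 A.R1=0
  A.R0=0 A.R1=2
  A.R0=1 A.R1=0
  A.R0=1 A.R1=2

spurious: A.R0=1 A.R1=0

outcome vector order: (A.R0,A.R1)
under SC → <0 0> <0 2> <1 2>
claimed∖SC = {<1 0>}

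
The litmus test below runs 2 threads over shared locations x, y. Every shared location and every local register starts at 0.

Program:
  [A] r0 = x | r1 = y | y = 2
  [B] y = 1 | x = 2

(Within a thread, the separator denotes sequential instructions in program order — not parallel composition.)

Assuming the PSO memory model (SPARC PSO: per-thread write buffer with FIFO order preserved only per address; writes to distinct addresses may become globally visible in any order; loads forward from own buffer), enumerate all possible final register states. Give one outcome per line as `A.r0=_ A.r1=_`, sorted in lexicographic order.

outcome vector order: (A.r0,A.r1)
|PSO outcomes| = 4

A.r0=0 A.r1=0
A.r0=0 A.r1=1
A.r0=2 A.r1=0
A.r0=2 A.r1=1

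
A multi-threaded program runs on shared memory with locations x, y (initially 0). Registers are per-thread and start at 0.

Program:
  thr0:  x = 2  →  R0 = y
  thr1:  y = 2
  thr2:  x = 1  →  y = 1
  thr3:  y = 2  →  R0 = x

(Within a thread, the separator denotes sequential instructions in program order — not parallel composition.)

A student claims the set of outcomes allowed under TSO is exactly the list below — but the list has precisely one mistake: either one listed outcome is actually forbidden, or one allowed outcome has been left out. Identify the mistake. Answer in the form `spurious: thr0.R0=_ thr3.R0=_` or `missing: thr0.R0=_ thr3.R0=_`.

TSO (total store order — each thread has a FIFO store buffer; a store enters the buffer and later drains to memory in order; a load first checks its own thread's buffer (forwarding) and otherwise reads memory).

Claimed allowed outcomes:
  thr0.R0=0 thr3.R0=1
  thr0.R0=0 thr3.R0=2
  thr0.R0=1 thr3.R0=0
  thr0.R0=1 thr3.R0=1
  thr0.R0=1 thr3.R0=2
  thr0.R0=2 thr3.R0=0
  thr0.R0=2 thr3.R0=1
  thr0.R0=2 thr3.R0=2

outcome vector order: (thr0.R0,thr3.R0)
under TSO → (0,0); (0,1); (0,2); (1,0); (1,1); (1,2); (2,0); (2,1); (2,2)
TSO∖claimed = {(0,0)}

missing: thr0.R0=0 thr3.R0=0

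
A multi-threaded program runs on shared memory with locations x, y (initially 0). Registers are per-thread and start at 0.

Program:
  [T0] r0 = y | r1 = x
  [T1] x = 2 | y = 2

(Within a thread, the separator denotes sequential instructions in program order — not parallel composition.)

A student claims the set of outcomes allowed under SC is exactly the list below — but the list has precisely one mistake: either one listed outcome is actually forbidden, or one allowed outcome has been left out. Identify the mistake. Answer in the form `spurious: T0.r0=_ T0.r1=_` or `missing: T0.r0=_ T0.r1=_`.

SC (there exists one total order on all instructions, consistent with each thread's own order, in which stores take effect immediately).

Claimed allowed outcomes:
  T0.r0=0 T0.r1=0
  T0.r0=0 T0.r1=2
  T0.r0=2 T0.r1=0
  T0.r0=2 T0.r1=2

outcome vector order: (T0.r0,T0.r1)
SC (3): (0,0) (0,2) (2,2)
claimed∖SC = {(2,0)}

spurious: T0.r0=2 T0.r1=0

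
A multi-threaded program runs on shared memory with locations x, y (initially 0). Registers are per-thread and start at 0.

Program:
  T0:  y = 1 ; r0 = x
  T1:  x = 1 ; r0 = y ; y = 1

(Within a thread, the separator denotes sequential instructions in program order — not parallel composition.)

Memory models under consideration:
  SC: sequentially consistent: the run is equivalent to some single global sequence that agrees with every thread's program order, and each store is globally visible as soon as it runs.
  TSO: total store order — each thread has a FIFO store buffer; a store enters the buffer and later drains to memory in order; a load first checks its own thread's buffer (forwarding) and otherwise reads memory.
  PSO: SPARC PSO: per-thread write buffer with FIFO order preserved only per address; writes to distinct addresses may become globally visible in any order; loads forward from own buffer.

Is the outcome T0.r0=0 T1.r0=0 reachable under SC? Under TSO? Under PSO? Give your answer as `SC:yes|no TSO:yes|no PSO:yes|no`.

outcome vector order: (T0.r0,T1.r0)
[SC] allowed = {01 10 11}
[TSO] allowed = {00 01 10 11}
[PSO] allowed = {00 01 10 11}
target 00 ∈ {TSO,PSO}

SC:no TSO:yes PSO:yes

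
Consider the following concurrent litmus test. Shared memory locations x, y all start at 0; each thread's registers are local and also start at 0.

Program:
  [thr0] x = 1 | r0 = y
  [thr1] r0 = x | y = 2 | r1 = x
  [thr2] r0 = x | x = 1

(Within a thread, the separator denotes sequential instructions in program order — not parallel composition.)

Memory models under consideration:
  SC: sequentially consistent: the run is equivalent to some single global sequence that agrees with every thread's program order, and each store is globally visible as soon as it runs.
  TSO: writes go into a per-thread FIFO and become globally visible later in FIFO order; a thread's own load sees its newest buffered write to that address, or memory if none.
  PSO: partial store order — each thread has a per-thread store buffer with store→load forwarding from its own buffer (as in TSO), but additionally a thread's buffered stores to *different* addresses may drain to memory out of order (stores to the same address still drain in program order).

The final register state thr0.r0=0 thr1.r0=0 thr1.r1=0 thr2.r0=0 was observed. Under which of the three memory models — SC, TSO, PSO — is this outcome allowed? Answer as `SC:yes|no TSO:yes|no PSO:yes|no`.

SC:no TSO:yes PSO:yes

outcome vector order: (thr0.r0,thr1.r0,thr1.r1,thr2.r0)
[SC] allowed = {0/0/1/0; 0/0/1/1; 0/1/1/0; 0/1/1/1; 2/0/0/0; 2/0/0/1; 2/0/1/0; 2/0/1/1; 2/1/1/0; 2/1/1/1}
[TSO] allowed = {0/0/0/0; 0/0/0/1; 0/0/1/0; 0/0/1/1; 0/1/1/0; 0/1/1/1; 2/0/0/0; 2/0/0/1; 2/0/1/0; 2/0/1/1; 2/1/1/0; 2/1/1/1}
[PSO] allowed = {0/0/0/0; 0/0/0/1; 0/0/1/0; 0/0/1/1; 0/1/1/0; 0/1/1/1; 2/0/0/0; 2/0/0/1; 2/0/1/0; 2/0/1/1; 2/1/1/0; 2/1/1/1}
target 0/0/0/0 ∈ {TSO,PSO}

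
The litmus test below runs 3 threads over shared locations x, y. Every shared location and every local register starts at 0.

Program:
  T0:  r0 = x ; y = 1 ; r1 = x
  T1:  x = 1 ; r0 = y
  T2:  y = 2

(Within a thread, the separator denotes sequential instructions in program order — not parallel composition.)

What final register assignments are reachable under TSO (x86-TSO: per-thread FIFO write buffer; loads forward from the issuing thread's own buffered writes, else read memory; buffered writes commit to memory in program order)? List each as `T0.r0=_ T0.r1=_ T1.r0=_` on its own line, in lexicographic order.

T0.r0=0 T0.r1=0 T1.r0=0
T0.r0=0 T0.r1=0 T1.r0=1
T0.r0=0 T0.r1=0 T1.r0=2
T0.r0=0 T0.r1=1 T1.r0=0
T0.r0=0 T0.r1=1 T1.r0=1
T0.r0=0 T0.r1=1 T1.r0=2
T0.r0=1 T0.r1=1 T1.r0=0
T0.r0=1 T0.r1=1 T1.r0=1
T0.r0=1 T0.r1=1 T1.r0=2

outcome vector order: (T0.r0,T0.r1,T1.r0)
|TSO outcomes| = 9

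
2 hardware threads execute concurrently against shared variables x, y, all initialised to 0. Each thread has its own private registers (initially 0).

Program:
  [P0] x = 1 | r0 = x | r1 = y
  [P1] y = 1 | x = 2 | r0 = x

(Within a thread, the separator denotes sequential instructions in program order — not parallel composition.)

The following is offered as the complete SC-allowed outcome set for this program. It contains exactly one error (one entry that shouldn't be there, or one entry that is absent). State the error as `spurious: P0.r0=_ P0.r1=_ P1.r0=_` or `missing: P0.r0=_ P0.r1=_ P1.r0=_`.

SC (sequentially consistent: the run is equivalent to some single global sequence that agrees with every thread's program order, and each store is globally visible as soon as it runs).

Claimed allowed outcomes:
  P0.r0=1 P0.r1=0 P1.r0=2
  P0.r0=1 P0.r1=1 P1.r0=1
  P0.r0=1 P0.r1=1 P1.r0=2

missing: P0.r0=2 P0.r1=1 P1.r0=2

outcome vector order: (P0.r0,P0.r1,P1.r0)
[SC] allowed = {(1,0,2), (1,1,1), (1,1,2), (2,1,2)}
SC∖claimed = {(2,1,2)}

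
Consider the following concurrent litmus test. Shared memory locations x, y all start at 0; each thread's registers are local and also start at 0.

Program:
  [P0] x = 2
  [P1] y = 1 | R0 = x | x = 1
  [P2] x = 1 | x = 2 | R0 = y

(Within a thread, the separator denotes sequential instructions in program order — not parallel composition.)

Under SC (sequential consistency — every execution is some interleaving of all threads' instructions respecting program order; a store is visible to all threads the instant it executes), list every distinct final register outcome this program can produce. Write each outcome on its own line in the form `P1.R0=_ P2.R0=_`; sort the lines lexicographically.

P1.R0=0 P2.R0=1
P1.R0=1 P2.R0=1
P1.R0=2 P2.R0=0
P1.R0=2 P2.R0=1

outcome vector order: (P1.R0,P2.R0)
|SC outcomes| = 4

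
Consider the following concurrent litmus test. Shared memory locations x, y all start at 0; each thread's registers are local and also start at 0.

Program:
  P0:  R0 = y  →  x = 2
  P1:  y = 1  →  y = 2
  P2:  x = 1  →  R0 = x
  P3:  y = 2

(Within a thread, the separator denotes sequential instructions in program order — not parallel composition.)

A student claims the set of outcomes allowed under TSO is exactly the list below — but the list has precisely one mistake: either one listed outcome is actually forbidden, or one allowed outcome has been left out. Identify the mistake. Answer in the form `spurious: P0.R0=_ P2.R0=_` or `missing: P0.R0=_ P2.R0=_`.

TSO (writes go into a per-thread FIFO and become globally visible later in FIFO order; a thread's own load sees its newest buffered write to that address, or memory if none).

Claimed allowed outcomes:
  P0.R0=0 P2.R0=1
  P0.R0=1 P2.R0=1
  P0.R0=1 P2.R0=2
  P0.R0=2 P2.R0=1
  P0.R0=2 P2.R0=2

outcome vector order: (P0.R0,P2.R0)
TSO (6): <0 1> <0 2> <1 1> <1 2> <2 1> <2 2>
TSO∖claimed = {<0 2>}

missing: P0.R0=0 P2.R0=2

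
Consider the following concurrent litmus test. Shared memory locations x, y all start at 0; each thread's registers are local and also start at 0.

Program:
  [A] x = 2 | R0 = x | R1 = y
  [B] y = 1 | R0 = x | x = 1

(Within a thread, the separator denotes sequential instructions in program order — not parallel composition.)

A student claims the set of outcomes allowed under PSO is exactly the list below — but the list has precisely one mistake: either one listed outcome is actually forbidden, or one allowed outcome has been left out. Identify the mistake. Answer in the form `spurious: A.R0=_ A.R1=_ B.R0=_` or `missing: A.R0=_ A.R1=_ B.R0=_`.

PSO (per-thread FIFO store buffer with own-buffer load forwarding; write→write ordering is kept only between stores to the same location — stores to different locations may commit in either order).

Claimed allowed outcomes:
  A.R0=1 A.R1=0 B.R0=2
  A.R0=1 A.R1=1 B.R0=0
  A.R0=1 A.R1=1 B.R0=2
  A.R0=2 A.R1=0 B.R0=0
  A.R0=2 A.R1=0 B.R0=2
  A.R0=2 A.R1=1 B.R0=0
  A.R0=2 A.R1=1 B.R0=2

missing: A.R0=1 A.R1=0 B.R0=0

outcome vector order: (A.R0,A.R1,B.R0)
PSO: 8 outcomes — {1/0/0, 1/0/2, 1/1/0, 1/1/2, 2/0/0, 2/0/2, 2/1/0, 2/1/2}
PSO∖claimed = {1/0/0}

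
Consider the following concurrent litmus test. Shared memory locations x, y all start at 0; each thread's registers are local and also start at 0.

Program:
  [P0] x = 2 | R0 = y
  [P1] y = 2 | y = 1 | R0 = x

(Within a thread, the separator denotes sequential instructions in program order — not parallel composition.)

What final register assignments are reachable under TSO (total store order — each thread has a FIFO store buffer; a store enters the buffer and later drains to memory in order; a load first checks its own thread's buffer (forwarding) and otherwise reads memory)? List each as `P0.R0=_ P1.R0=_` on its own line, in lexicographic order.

P0.R0=0 P1.R0=0
P0.R0=0 P1.R0=2
P0.R0=1 P1.R0=0
P0.R0=1 P1.R0=2
P0.R0=2 P1.R0=0
P0.R0=2 P1.R0=2

outcome vector order: (P0.R0,P1.R0)
|TSO outcomes| = 6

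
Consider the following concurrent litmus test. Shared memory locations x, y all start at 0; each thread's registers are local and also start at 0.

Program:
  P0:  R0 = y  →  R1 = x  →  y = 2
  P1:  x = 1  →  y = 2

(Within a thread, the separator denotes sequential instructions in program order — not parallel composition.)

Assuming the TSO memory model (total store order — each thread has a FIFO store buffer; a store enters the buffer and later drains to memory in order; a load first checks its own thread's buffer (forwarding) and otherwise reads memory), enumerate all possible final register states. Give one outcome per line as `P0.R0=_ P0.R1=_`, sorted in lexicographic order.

P0.R0=0 P0.R1=0
P0.R0=0 P0.R1=1
P0.R0=2 P0.R1=1

outcome vector order: (P0.R0,P0.R1)
|TSO outcomes| = 3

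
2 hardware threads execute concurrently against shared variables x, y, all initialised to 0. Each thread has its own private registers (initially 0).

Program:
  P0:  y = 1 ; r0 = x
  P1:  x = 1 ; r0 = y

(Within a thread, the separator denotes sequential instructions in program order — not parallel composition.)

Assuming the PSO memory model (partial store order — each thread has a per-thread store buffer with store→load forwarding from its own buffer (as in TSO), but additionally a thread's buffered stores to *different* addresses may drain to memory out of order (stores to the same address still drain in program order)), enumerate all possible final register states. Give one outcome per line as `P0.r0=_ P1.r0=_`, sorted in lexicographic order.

P0.r0=0 P1.r0=0
P0.r0=0 P1.r0=1
P0.r0=1 P1.r0=0
P0.r0=1 P1.r0=1

outcome vector order: (P0.r0,P1.r0)
|PSO outcomes| = 4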